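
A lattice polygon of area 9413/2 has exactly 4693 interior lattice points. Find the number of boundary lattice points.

Pick's theorem gives A = I + B/2 − 1, so B = 2(A − I + 1) = 2(9413/2 − 4693 + 1) = 29.

29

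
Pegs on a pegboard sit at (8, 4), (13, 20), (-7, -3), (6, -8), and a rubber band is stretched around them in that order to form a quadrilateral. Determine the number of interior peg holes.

Using the shoelace formula, 2A = |(8·20 − 13·4) + (13·(-3) − (-7)·20) + ((-7)·(-8) − 6·(-3)) + (6·4 − 8·(-8))| = 371, so the area is 371/2.
Summing gcd(|Δx|,|Δy|) over the edges gives the boundary count: gcd(5,16) + gcd(20,23) + gcd(13,5) + gcd(2,12) = 1+1+1+2 = 5.
By Pick's theorem A = I + B/2 − 1, so I = 371/2 − 5/2 + 1 = 184.

184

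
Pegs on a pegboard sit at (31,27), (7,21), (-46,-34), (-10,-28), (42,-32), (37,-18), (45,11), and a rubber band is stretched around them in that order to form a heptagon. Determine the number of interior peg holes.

3067

By the shoelace formula, twice the signed area is |[31·21 − 7·27] + [7·(-34) − (-46)·21] + [(-46)·(-28) − (-10)·(-34)] + [(-10)·(-32) − 42·(-28)] + [42·(-18) − 37·(-32)] + [37·11 − 45·(-18)] + [45·27 − 31·11]| = 6153, so the area is 6153/2.
Summing gcd(|Δx|,|Δy|) over the edges gives the boundary count: gcd(24,6) + gcd(53,55) + gcd(36,6) + gcd(52,4) + gcd(5,14) + gcd(8,29) + gcd(14,16) = 6+1+6+4+1+1+2 = 21.
Pick's theorem gives I = A − B/2 + 1 = 6153/2 − 21/2 + 1 = 3067.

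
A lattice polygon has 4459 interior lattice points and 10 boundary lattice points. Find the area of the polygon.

Pick's theorem states A = I + B/2 − 1, so A = 4459 + 10/2 − 1 = 4463.

4463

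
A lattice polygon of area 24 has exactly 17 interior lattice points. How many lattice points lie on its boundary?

16

Pick's theorem gives A = I + B/2 − 1, so B = 2(A − I + 1) = 2(24 − 17 + 1) = 16.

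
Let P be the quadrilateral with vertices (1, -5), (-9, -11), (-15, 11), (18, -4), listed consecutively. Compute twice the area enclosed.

544

The shoelace formula gives twice the area as |[1·(-11) − (-9)·(-5)] + [(-9)·11 − (-15)·(-11)] + [(-15)·(-4) − 18·11] + [18·(-5) − 1·(-4)]| = 544, so the area is 272.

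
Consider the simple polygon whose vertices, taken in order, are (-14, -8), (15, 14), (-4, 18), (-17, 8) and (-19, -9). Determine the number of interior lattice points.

By the shoelace formula, twice the signed area is |[(-14)·14 − 15·(-8)] + [15·18 − (-4)·14] + [(-4)·8 − (-17)·18] + [(-17)·(-9) − (-19)·8] + [(-19)·(-8) − (-14)·(-9)]| = 855, so the area is 855/2.
The number of boundary lattice points is Σ gcd(|Δx|,|Δy|) = gcd(29,22) + gcd(19,4) + gcd(13,10) + gcd(2,17) + gcd(5,1) = 1+1+1+1+1 = 5.
By Pick's theorem A = I + B/2 − 1, so I = 855/2 − 5/2 + 1 = 426.

426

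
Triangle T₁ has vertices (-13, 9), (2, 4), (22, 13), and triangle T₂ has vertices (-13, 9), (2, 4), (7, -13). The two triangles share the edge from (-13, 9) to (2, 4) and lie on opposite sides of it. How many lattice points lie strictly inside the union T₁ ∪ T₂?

The union is the simple quadrilateral with vertices (-13, 9), (22, 13), (2, 4), (7, -13) in order.
By the shoelace formula, twice the signed area is |[(-13)·13 − 22·9] + [22·4 − 2·13] + [2·(-13) − 7·4] + [7·9 − (-13)·(-13)]| = 465, so the area is 465/2.
The number of boundary lattice points is Σ gcd(|Δx|,|Δy|) = gcd(35,4) + gcd(20,9) + gcd(5,17) + gcd(20,22) = 1+1+1+2 = 5.
By Pick's theorem I = A − B/2 + 1 = 465/2 − 5/2 + 1 = 231.

231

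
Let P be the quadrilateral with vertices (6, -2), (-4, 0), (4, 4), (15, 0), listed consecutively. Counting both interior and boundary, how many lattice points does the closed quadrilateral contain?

62

The shoelace formula gives twice the area as |(6·0 − (-4)·(-2)) + ((-4)·4 − 4·0) + (4·0 − 15·4) + (15·(-2) − 6·0)| = 114, so the area is 57.
Summing gcd(|Δx|,|Δy|) over the edges gives the boundary count: gcd(10,2) + gcd(8,4) + gcd(11,4) + gcd(9,2) = 2+4+1+1 = 8.
Pick's theorem gives I = A − B/2 + 1 = 57 − 8/2 + 1 = 54, so the closed region contains I + B = 54 + 8 = 62 lattice points.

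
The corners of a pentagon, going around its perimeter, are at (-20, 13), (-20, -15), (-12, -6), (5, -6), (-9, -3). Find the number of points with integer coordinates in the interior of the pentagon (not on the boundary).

Using the shoelace formula, 2A = |((-20)·(-15) − (-20)·13) + ((-20)·(-6) − (-12)·(-15)) + ((-12)·(-6) − 5·(-6)) + (5·(-3) − (-9)·(-6)) + ((-9)·13 − (-20)·(-3))| = 356, so the area is 178.
The number of boundary lattice points is Σ gcd(|Δx|,|Δy|) = gcd(0,28) + gcd(8,9) + gcd(17,0) + gcd(14,3) + gcd(11,16) = 28+1+17+1+1 = 48.
Pick's theorem gives I = A − B/2 + 1 = 178 − 48/2 + 1 = 155.

155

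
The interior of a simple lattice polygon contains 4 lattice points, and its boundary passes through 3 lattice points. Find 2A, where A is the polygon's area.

By Pick's theorem, A = I + B/2 − 1 = 4 + 3/2 − 1 = 9/2.
Hence 2A = 9.

9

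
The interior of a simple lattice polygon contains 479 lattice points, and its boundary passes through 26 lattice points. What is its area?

491

Pick's theorem states A = I + B/2 − 1, so A = 479 + 26/2 − 1 = 491.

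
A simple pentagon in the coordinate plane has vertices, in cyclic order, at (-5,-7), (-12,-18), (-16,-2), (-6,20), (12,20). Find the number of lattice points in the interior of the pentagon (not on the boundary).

The shoelace formula gives twice the area as |((-5)·(-18) − (-12)·(-7)) + ((-12)·(-2) − (-16)·(-18)) + ((-16)·20 − (-6)·(-2)) + ((-6)·20 − 12·20) + (12·(-7) − (-5)·20)| = 934, so the area is 467.
Along each edge there are gcd(|Δx|,|Δy|)+1 lattice points, so counting each shared vertex once the boundary has gcd(7,11) + gcd(4,16) + gcd(10,22) + gcd(18,0) + gcd(17,27) = 1+4+2+18+1 = 26.
By Pick's theorem A = I + B/2 − 1, so I = 467 − 26/2 + 1 = 455.

455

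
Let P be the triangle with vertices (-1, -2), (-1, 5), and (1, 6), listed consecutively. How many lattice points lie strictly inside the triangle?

The shoelace formula gives twice the area as |[(-1)·5 − (-1)·(-2)] + [(-1)·6 − 1·5] + [1·(-2) − (-1)·6]| = 14, so the area is 7.
The number of boundary lattice points is Σ gcd(|Δx|,|Δy|) = gcd(0,7) + gcd(2,1) + gcd(2,8) = 7+1+2 = 10.
By Pick's theorem A = I + B/2 − 1, so I = 7 − 10/2 + 1 = 3.

3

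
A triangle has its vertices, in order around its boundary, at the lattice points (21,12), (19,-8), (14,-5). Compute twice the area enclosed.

The shoelace formula gives twice the area as |(21·(-8) − 19·12) + (19·(-5) − 14·(-8)) + (14·12 − 21·(-5))| = 106, so the area is 53.

106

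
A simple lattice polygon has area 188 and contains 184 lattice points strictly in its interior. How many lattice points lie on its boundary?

Pick's theorem gives A = I + B/2 − 1, so B = 2(A − I + 1) = 2(188 − 184 + 1) = 10.

10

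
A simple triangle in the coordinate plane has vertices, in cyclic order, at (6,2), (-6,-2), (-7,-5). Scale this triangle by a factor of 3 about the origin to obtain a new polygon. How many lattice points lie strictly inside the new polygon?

136

Using the shoelace formula, 2A = |[6·(-2) − (-6)·2] + [(-6)·(-5) − (-7)·(-2)] + [(-7)·2 − 6·(-5)]| = 32, so the area is 16.
Summing gcd(|Δx|,|Δy|) over the edges gives the boundary count: gcd(12,4) + gcd(1,3) + gcd(13,7) = 4+1+1 = 6.
Scaling by 3 multiplies the area by 3² = 9 (so the new area is 144) and multiplies the boundary lattice-point count by 3, giving 18.
By Pick's theorem, the interior count of the dilated polygon is 144 − 18/2 + 1 = 136.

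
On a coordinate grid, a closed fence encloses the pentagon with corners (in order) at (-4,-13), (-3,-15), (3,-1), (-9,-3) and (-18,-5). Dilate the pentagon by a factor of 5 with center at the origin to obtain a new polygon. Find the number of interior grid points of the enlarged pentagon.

3181

By the shoelace formula, twice the signed area is |[(-4)·(-15) − (-3)·(-13)] + [(-3)·(-1) − 3·(-15)] + [3·(-3) − (-9)·(-1)] + [(-9)·(-5) − (-18)·(-3)] + [(-18)·(-13) − (-4)·(-5)]| = 256, so the area is 128.
Along each edge there are gcd(|Δx|,|Δy|)+1 lattice points, so counting each shared vertex once the boundary has gcd(1,2) + gcd(6,14) + gcd(12,2) + gcd(9,2) + gcd(14,8) = 1+2+2+1+2 = 8.
Scaling by 5 multiplies the area by 5² = 25 (so the new area is 3200) and multiplies the boundary lattice-point count by 5, giving 40.
By Pick's theorem, the interior count of the dilated polygon is 3200 − 40/2 + 1 = 3181.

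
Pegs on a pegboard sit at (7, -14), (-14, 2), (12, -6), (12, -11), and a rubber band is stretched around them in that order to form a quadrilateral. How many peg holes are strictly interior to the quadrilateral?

Using the shoelace formula, 2A = |(7·2 − (-14)·(-14)) + ((-14)·(-6) − 12·2) + (12·(-11) − 12·(-6)) + (12·(-14) − 7·(-11))| = 273, so the area is 136.5.
Along each edge there are gcd(|Δx|,|Δy|)+1 lattice points, so counting each shared vertex once the boundary has gcd(21,16) + gcd(26,8) + gcd(0,5) + gcd(5,3) = 1+2+5+1 = 9.
Pick's theorem gives I = A − B/2 + 1 = 136.5 − 9/2 + 1 = 133.

133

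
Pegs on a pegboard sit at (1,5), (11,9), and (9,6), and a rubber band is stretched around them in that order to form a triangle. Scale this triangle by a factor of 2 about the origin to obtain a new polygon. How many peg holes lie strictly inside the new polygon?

41

Using the shoelace formula, 2A = |[1·9 − 11·5] + [11·6 − 9·9] + [9·5 − 1·6]| = 22, so the area is 11.
Along each edge there are gcd(|Δx|,|Δy|)+1 lattice points, so counting each shared vertex once the boundary has gcd(10,4) + gcd(2,3) + gcd(8,1) = 2+1+1 = 4.
Scaling by 2 multiplies the area by 2² = 4 (so the new area is 44) and multiplies the boundary lattice-point count by 2, giving 8.
By Pick's theorem, the interior count of the dilated polygon is 44 − 8/2 + 1 = 41.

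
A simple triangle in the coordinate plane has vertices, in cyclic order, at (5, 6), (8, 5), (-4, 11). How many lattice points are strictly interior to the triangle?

Using the shoelace formula, 2A = |[5·5 − 8·6] + [8·11 − (-4)·5] + [(-4)·6 − 5·11]| = 6, so the area is 3.
Along each edge there are gcd(|Δx|,|Δy|)+1 lattice points, so counting each shared vertex once the boundary has gcd(3,1) + gcd(12,6) + gcd(9,5) = 1+6+1 = 8.
Pick's theorem gives I = A − B/2 + 1 = 3 − 8/2 + 1 = 0.

0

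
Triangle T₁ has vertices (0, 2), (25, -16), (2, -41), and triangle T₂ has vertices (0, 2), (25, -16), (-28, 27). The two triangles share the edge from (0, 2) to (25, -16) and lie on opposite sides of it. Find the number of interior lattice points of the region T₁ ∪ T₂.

579

The union is the simple quadrilateral with vertices (0, 2), (2, -41), (25, -16), (-28, 27) in order.
The shoelace formula gives twice the area as |(0·(-41) − 2·2) + (2·(-16) − 25·(-41)) + (25·27 − (-28)·(-16)) + ((-28)·2 − 0·27)| = 1160, so the area is 580.
Along each edge there are gcd(|Δx|,|Δy|)+1 lattice points, so counting each shared vertex once the boundary has gcd(2,43) + gcd(23,25) + gcd(53,43) + gcd(28,25) = 1+1+1+1 = 4.
By Pick's theorem I = A − B/2 + 1 = 580 − 4/2 + 1 = 579.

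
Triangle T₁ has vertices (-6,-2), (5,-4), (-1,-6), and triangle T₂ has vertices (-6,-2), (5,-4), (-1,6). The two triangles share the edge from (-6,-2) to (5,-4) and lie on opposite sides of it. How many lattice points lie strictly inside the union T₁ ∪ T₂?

64

The union is the simple quadrilateral with vertices (-6,-2), (-1,-6), (5,-4), (-1,6) in order.
By the shoelace formula, twice the signed area is |[(-6)·(-6) − (-1)·(-2)] + [(-1)·(-4) − 5·(-6)] + [5·6 − (-1)·(-4)] + [(-1)·(-2) − (-6)·6]| = 132, so the area is 66.
The number of boundary lattice points is Σ gcd(|Δx|,|Δy|) = gcd(5,4) + gcd(6,2) + gcd(6,10) + gcd(5,8) = 1+2+2+1 = 6.
By Pick's theorem I = A − B/2 + 1 = 66 − 6/2 + 1 = 64.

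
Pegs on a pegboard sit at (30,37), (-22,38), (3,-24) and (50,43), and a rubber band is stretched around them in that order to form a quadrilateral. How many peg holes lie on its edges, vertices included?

5

The number of boundary lattice points is Σ gcd(|Δx|,|Δy|) = gcd(52,1) + gcd(25,62) + gcd(47,67) + gcd(20,6) = 1+1+1+2 = 5.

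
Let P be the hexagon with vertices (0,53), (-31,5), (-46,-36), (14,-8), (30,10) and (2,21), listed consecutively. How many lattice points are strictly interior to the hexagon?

Using the shoelace formula, 2A = |(0·5 − (-31)·53) + ((-31)·(-36) − (-46)·5) + ((-46)·(-8) − 14·(-36)) + (14·10 − 30·(-8)) + (30·21 − 2·10) + (2·53 − 0·21)| = 4957, so the area is 2478.5.
Along each edge there are gcd(|Δx|,|Δy|)+1 lattice points, so counting each shared vertex once the boundary has gcd(31,48) + gcd(15,41) + gcd(60,28) + gcd(16,18) + gcd(28,11) + gcd(2,32) = 1+1+4+2+1+2 = 11.
By Pick's theorem A = I + B/2 − 1, so I = 2478.5 − 11/2 + 1 = 2474.

2474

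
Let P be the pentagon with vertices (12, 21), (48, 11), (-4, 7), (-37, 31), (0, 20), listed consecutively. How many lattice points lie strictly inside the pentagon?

666

By the shoelace formula, twice the signed area is |[12·11 − 48·21] + [48·7 − (-4)·11] + [(-4)·31 − (-37)·7] + [(-37)·20 − 0·31] + [0·21 − 12·20]| = 1341, so the area is 1341/2.
The number of boundary lattice points is Σ gcd(|Δx|,|Δy|) = gcd(36,10) + gcd(52,4) + gcd(33,24) + gcd(37,11) + gcd(12,1) = 2+4+3+1+1 = 11.
Pick's theorem gives I = A − B/2 + 1 = 1341/2 − 11/2 + 1 = 666.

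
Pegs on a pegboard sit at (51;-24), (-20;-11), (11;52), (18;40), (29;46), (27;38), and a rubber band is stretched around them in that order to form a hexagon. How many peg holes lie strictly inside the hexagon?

2754

The shoelace formula gives twice the area as |(51·(-11) − (-20)·(-24)) + ((-20)·52 − 11·(-11)) + (11·40 − 18·52) + (18·46 − 29·40) + (29·38 − 27·46) + (27·(-24) − 51·38)| = 5514, so the area is 2757.
The number of boundary lattice points is Σ gcd(|Δx|,|Δy|) = gcd(71,13) + gcd(31,63) + gcd(7,12) + gcd(11,6) + gcd(2,8) + gcd(24,62) = 1+1+1+1+2+2 = 8.
By Pick's theorem A = I + B/2 − 1, so I = 2757 − 8/2 + 1 = 2754.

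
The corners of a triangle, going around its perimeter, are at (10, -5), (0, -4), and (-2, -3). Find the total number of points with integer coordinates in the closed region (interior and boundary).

The shoelace formula gives twice the area as |(10·(-4) − 0·(-5)) + (0·(-3) − (-2)·(-4)) + ((-2)·(-5) − 10·(-3))| = 8, so the area is 4.
The number of boundary lattice points is Σ gcd(|Δx|,|Δy|) = gcd(10,1) + gcd(2,1) + gcd(12,2) = 1+1+2 = 4.
Pick's theorem gives I = A − B/2 + 1 = 4 − 4/2 + 1 = 3, so the closed region contains I + B = 3 + 4 = 7 lattice points.

7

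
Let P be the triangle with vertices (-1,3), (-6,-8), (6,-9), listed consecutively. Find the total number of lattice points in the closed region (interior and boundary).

The shoelace formula gives twice the area as |((-1)·(-8) − (-6)·3) + ((-6)·(-9) − 6·(-8)) + (6·3 − (-1)·(-9))| = 137, so the area is 137/2.
Along each edge there are gcd(|Δx|,|Δy|)+1 lattice points, so counting each shared vertex once the boundary has gcd(5,11) + gcd(12,1) + gcd(7,12) = 1+1+1 = 3.
Pick's theorem gives I = A − B/2 + 1 = 137/2 − 3/2 + 1 = 68, so the closed region contains I + B = 68 + 3 = 71 lattice points.

71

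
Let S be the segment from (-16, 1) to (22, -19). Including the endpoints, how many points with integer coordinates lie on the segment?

The number of lattice points on a segment between lattice points is gcd(|Δx|,|Δy|) + 1 = gcd(38,20) + 1 = 2 + 1 = 3.

3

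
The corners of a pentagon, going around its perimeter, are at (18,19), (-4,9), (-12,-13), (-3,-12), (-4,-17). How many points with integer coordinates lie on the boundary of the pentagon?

The number of boundary lattice points is Σ gcd(|Δx|,|Δy|) = gcd(22,10) + gcd(8,22) + gcd(9,1) + gcd(1,5) + gcd(22,36) = 2+2+1+1+2 = 8.

8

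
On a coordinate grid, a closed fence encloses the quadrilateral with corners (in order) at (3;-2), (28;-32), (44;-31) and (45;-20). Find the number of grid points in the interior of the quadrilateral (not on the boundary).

487

The shoelace formula gives twice the area as |[3·(-32) − 28·(-2)] + [28·(-31) − 44·(-32)] + [44·(-20) − 45·(-31)] + [45·(-2) − 3·(-20)]| = 985, so the area is 985/2.
The number of boundary lattice points is Σ gcd(|Δx|,|Δy|) = gcd(25,30) + gcd(16,1) + gcd(1,11) + gcd(42,18) = 5+1+1+6 = 13.
By Pick's theorem A = I + B/2 − 1, so I = 985/2 − 13/2 + 1 = 487.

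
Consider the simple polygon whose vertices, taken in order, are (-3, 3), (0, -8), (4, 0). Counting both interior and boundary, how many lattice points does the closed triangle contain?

By the shoelace formula, twice the signed area is |((-3)·(-8) − 0·3) + (0·0 − 4·(-8)) + (4·3 − (-3)·0)| = 68, so the area is 34.
Along each edge there are gcd(|Δx|,|Δy|)+1 lattice points, so counting each shared vertex once the boundary has gcd(3,11) + gcd(4,8) + gcd(7,3) = 1+4+1 = 6.
Pick's theorem gives I = A − B/2 + 1 = 34 − 6/2 + 1 = 32, so the closed region contains I + B = 32 + 6 = 38 lattice points.

38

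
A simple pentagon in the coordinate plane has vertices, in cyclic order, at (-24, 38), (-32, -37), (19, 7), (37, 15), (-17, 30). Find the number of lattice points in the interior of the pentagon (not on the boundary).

2021

By the shoelace formula, twice the signed area is |[(-24)·(-37) − (-32)·38] + [(-32)·7 − 19·(-37)] + [19·15 − 37·7] + [37·30 − (-17)·15] + [(-17)·38 − (-24)·30]| = 4048, so the area is 2024.
The number of boundary lattice points is Σ gcd(|Δx|,|Δy|) = gcd(8,75) + gcd(51,44) + gcd(18,8) + gcd(54,15) + gcd(7,8) = 1+1+2+3+1 = 8.
Pick's theorem gives I = A − B/2 + 1 = 2024 − 8/2 + 1 = 2021.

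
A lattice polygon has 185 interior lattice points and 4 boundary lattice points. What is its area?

By Pick's theorem, A = I + B/2 − 1 = 185 + 4/2 − 1 = 186.

186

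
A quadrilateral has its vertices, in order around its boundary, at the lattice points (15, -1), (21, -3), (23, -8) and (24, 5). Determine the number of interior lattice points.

40

Using the shoelace formula, 2A = |(15·(-3) − 21·(-1)) + (21·(-8) − 23·(-3)) + (23·5 − 24·(-8)) + (24·(-1) − 15·5)| = 85, so the area is 85/2.
The number of boundary lattice points is Σ gcd(|Δx|,|Δy|) = gcd(6,2) + gcd(2,5) + gcd(1,13) + gcd(9,6) = 2+1+1+3 = 7.
Pick's theorem gives I = A − B/2 + 1 = 85/2 − 7/2 + 1 = 40.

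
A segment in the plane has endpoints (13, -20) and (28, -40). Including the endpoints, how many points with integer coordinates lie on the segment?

6

The number of lattice points on a segment between lattice points is gcd(|Δx|,|Δy|) + 1 = gcd(15,20) + 1 = 5 + 1 = 6.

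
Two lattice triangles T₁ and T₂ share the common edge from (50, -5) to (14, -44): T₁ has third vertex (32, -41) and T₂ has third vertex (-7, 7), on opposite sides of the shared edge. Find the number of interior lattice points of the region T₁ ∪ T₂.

The union is the simple quadrilateral with vertices (50, -5), (32, -41), (14, -44), (-7, 7) in order.
By the shoelace formula, twice the signed area is |[50·(-41) − 32·(-5)] + [32·(-44) − 14·(-41)] + [14·7 − (-7)·(-44)] + [(-7)·(-5) − 50·7]| = 3249, so the area is 1624.5.
The number of boundary lattice points is Σ gcd(|Δx|,|Δy|) = gcd(18,36) + gcd(18,3) + gcd(21,51) + gcd(57,12) = 18+3+3+3 = 27.
By Pick's theorem I = A − B/2 + 1 = 1624.5 − 27/2 + 1 = 1612.

1612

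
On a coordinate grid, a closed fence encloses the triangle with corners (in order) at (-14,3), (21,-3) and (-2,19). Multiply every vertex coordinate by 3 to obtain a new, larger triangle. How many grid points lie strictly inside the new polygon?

The shoelace formula gives twice the area as |[(-14)·(-3) − 21·3] + [21·19 − (-2)·(-3)] + [(-2)·3 − (-14)·19]| = 632, so the area is 316.
Summing gcd(|Δx|,|Δy|) over the edges gives the boundary count: gcd(35,6) + gcd(23,22) + gcd(12,16) = 1+1+4 = 6.
Scaling by 3 multiplies the area by 3² = 9 (so the new area is 2844) and multiplies the boundary lattice-point count by 3, giving 18.
By Pick's theorem, the interior count of the dilated polygon is 2844 − 18/2 + 1 = 2836.

2836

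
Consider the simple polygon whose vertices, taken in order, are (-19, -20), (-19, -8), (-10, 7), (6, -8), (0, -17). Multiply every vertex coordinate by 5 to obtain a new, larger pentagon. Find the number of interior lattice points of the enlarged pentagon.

Using the shoelace formula, 2A = |[(-19)·(-8) − (-19)·(-20)] + [(-19)·7 − (-10)·(-8)] + [(-10)·(-8) − 6·7] + [6·(-17) − 0·(-8)] + [0·(-20) − (-19)·(-17)]| = 828, so the area is 414.
Along each edge there are gcd(|Δx|,|Δy|)+1 lattice points, so counting each shared vertex once the boundary has gcd(0,12) + gcd(9,15) + gcd(16,15) + gcd(6,9) + gcd(19,3) = 12+3+1+3+1 = 20.
Scaling by 5 multiplies the area by 5² = 25 (so the new area is 10350) and multiplies the boundary lattice-point count by 5, giving 100.
By Pick's theorem, the interior count of the dilated polygon is 10350 − 100/2 + 1 = 10301.

10301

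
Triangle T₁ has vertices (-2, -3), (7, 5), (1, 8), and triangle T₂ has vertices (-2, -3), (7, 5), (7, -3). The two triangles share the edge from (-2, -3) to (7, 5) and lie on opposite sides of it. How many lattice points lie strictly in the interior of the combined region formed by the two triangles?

The union is the simple quadrilateral with vertices (-2, -3), (1, 8), (7, 5), (7, -3) in order.
By the shoelace formula, twice the signed area is |((-2)·8 − 1·(-3)) + (1·5 − 7·8) + (7·(-3) − 7·5) + (7·(-3) − (-2)·(-3))| = 147, so the area is 147/2.
Along each edge there are gcd(|Δx|,|Δy|)+1 lattice points, so counting each shared vertex once the boundary has gcd(3,11) + gcd(6,3) + gcd(0,8) + gcd(9,0) = 1+3+8+9 = 21.
By Pick's theorem I = A − B/2 + 1 = 147/2 − 21/2 + 1 = 64.

64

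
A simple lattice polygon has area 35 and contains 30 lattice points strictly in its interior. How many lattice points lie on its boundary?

12

Pick's theorem gives A = I + B/2 − 1, so B = 2(A − I + 1) = 2(35 − 30 + 1) = 12.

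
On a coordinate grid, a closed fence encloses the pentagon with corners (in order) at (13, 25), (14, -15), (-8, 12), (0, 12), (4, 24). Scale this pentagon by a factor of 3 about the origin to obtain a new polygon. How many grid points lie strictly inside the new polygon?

3817

The shoelace formula gives twice the area as |[13·(-15) − 14·25] + [14·12 − (-8)·(-15)] + [(-8)·12 − 0·12] + [0·24 − 4·12] + [4·25 − 13·24]| = 853, so the area is 853/2.
The number of boundary lattice points is Σ gcd(|Δx|,|Δy|) = gcd(1,40) + gcd(22,27) + gcd(8,0) + gcd(4,12) + gcd(9,1) = 1+1+8+4+1 = 15.
Scaling by 3 multiplies the area by 3² = 9 (so the new area is 7677/2) and multiplies the boundary lattice-point count by 3, giving 45.
By Pick's theorem, the interior count of the dilated polygon is 7677/2 − 45/2 + 1 = 3817.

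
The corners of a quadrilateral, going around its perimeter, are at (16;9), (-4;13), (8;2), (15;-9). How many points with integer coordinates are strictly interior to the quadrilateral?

152

Using the shoelace formula, 2A = |[16·13 − (-4)·9] + [(-4)·2 − 8·13] + [8·(-9) − 15·2] + [15·9 − 16·(-9)]| = 309, so the area is 154.5.
Summing gcd(|Δx|,|Δy|) over the edges gives the boundary count: gcd(20,4) + gcd(12,11) + gcd(7,11) + gcd(1,18) = 4+1+1+1 = 7.
By Pick's theorem A = I + B/2 − 1, so I = 154.5 − 7/2 + 1 = 152.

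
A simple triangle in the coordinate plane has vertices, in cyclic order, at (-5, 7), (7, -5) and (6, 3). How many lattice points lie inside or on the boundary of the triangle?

50

By the shoelace formula, twice the signed area is |((-5)·(-5) − 7·7) + (7·3 − 6·(-5)) + (6·7 − (-5)·3)| = 84, so the area is 42.
Summing gcd(|Δx|,|Δy|) over the edges gives the boundary count: gcd(12,12) + gcd(1,8) + gcd(11,4) = 12+1+1 = 14.
Pick's theorem gives I = A − B/2 + 1 = 42 − 14/2 + 1 = 36, so the closed region contains I + B = 36 + 14 = 50 lattice points.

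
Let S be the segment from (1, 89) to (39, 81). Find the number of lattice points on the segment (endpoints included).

3

The number of lattice points on a segment between lattice points is gcd(|Δx|,|Δy|) + 1 = gcd(38,8) + 1 = 2 + 1 = 3.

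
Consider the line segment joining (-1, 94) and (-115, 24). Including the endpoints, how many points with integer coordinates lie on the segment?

The number of lattice points on a segment between lattice points is gcd(|Δx|,|Δy|) + 1 = gcd(114,70) + 1 = 2 + 1 = 3.

3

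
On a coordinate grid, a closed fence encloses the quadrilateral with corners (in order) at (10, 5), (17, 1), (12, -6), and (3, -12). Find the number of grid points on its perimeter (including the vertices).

Along each edge there are gcd(|Δx|,|Δy|)+1 lattice points, so counting each shared vertex once the boundary has gcd(7,4) + gcd(5,7) + gcd(9,6) + gcd(7,17) = 1+1+3+1 = 6.

6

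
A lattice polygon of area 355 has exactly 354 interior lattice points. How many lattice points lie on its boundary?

4

Pick's theorem gives A = I + B/2 − 1, so B = 2(A − I + 1) = 2(355 − 354 + 1) = 4.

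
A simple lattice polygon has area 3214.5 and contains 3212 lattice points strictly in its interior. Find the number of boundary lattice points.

Pick's theorem gives A = I + B/2 − 1, so B = 2(A − I + 1) = 2(3214.5 − 3212 + 1) = 7.

7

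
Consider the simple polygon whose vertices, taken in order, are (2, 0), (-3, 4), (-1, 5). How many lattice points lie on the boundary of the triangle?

3

Summing gcd(|Δx|,|Δy|) over the edges gives the boundary count: gcd(5,4) + gcd(2,1) + gcd(3,5) = 1+1+1 = 3.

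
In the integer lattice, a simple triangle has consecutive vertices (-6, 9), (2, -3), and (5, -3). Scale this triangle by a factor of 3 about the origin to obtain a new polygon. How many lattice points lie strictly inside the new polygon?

151

By the shoelace formula, twice the signed area is |((-6)·(-3) − 2·9) + (2·(-3) − 5·(-3)) + (5·9 − (-6)·(-3))| = 36, so the area is 18.
The number of boundary lattice points is Σ gcd(|Δx|,|Δy|) = gcd(8,12) + gcd(3,0) + gcd(11,12) = 4+3+1 = 8.
Scaling by 3 multiplies the area by 3² = 9 (so the new area is 162) and multiplies the boundary lattice-point count by 3, giving 24.
By Pick's theorem, the interior count of the dilated polygon is 162 − 24/2 + 1 = 151.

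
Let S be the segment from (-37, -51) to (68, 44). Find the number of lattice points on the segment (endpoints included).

The number of lattice points on a segment between lattice points is gcd(|Δx|,|Δy|) + 1 = gcd(105,95) + 1 = 5 + 1 = 6.

6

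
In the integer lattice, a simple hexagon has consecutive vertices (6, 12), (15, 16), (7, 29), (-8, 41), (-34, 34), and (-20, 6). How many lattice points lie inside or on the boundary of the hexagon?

1052

Using the shoelace formula, 2A = |(6·16 − 15·12) + (15·29 − 7·16) + (7·41 − (-8)·29) + ((-8)·34 − (-34)·41) + ((-34)·6 − (-20)·34) + ((-20)·12 − 6·6)| = 2080, so the area is 1040.
The number of boundary lattice points is Σ gcd(|Δx|,|Δy|) = gcd(9,4) + gcd(8,13) + gcd(15,12) + gcd(26,7) + gcd(14,28) + gcd(26,6) = 1+1+3+1+14+2 = 22.
Pick's theorem gives I = A − B/2 + 1 = 1040 − 22/2 + 1 = 1030, so the closed region contains I + B = 1030 + 22 = 1052 lattice points.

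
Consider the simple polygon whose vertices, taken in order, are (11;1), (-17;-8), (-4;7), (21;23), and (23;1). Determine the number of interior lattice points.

471

Using the shoelace formula, 2A = |[11·(-8) − (-17)·1] + [(-17)·7 − (-4)·(-8)] + [(-4)·23 − 21·7] + [21·1 − 23·23] + [23·1 − 11·1]| = 957, so the area is 478.5.
The number of boundary lattice points is Σ gcd(|Δx|,|Δy|) = gcd(28,9) + gcd(13,15) + gcd(25,16) + gcd(2,22) + gcd(12,0) = 1+1+1+2+12 = 17.
By Pick's theorem A = I + B/2 − 1, so I = 478.5 − 17/2 + 1 = 471.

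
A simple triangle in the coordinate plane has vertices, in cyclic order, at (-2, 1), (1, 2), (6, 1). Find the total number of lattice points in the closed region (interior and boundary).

By the shoelace formula, twice the signed area is |[(-2)·2 − 1·1] + [1·1 − 6·2] + [6·1 − (-2)·1]| = 8, so the area is 4.
Summing gcd(|Δx|,|Δy|) over the edges gives the boundary count: gcd(3,1) + gcd(5,1) + gcd(8,0) = 1+1+8 = 10.
Pick's theorem gives I = A − B/2 + 1 = 4 − 10/2 + 1 = 0, so the closed region contains I + B = 0 + 10 = 10 lattice points.

10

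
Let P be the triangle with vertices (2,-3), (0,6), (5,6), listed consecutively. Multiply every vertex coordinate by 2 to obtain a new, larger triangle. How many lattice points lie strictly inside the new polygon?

By the shoelace formula, twice the signed area is |(2·6 − 0·(-3)) + (0·6 − 5·6) + (5·(-3) − 2·6)| = 45, so the area is 22.5.
Summing gcd(|Δx|,|Δy|) over the edges gives the boundary count: gcd(2,9) + gcd(5,0) + gcd(3,9) = 1+5+3 = 9.
Scaling by 2 multiplies the area by 2² = 4 (so the new area is 90) and multiplies the boundary lattice-point count by 2, giving 18.
By Pick's theorem, the interior count of the dilated polygon is 90 − 18/2 + 1 = 82.

82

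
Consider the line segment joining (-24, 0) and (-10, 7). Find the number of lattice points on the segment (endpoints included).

8

The number of lattice points on a segment between lattice points is gcd(|Δx|,|Δy|) + 1 = gcd(14,7) + 1 = 7 + 1 = 8.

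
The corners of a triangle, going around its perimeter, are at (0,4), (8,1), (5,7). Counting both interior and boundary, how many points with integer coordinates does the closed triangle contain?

23

The shoelace formula gives twice the area as |(0·1 − 8·4) + (8·7 − 5·1) + (5·4 − 0·7)| = 39, so the area is 19.5.
Along each edge there are gcd(|Δx|,|Δy|)+1 lattice points, so counting each shared vertex once the boundary has gcd(8,3) + gcd(3,6) + gcd(5,3) = 1+3+1 = 5.
Pick's theorem gives I = A − B/2 + 1 = 19.5 − 5/2 + 1 = 18, so the closed region contains I + B = 18 + 5 = 23 lattice points.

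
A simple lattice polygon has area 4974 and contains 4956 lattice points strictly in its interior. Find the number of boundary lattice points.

Pick's theorem gives A = I + B/2 − 1, so B = 2(A − I + 1) = 2(4974 − 4956 + 1) = 38.

38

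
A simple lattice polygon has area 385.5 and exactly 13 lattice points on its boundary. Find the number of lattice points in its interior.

380

From Pick's theorem, I = A − B/2 + 1 = 385.5 − 13/2 + 1 = 380.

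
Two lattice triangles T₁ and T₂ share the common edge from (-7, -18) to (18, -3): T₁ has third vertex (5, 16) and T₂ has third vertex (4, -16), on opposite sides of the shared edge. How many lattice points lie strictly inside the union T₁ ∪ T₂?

The union is the simple quadrilateral with vertices (-7, -18), (5, 16), (18, -3), (4, -16) in order.
Using the shoelace formula, 2A = |[(-7)·16 − 5·(-18)] + [5·(-3) − 18·16] + [18·(-16) − 4·(-3)] + [4·(-18) − (-7)·(-16)]| = 785, so the area is 392.5.
The number of boundary lattice points is Σ gcd(|Δx|,|Δy|) = gcd(12,34) + gcd(13,19) + gcd(14,13) + gcd(11,2) = 2+1+1+1 = 5.
By Pick's theorem I = A − B/2 + 1 = 392.5 − 5/2 + 1 = 391.

391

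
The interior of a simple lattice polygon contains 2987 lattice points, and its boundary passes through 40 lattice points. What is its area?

By Pick's theorem, A = I + B/2 − 1 = 2987 + 40/2 − 1 = 3006.

3006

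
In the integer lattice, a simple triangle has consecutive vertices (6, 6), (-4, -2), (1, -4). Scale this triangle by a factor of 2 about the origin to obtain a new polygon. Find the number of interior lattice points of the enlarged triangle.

By the shoelace formula, twice the signed area is |[6·(-2) − (-4)·6] + [(-4)·(-4) − 1·(-2)] + [1·6 − 6·(-4)]| = 60, so the area is 30.
Along each edge there are gcd(|Δx|,|Δy|)+1 lattice points, so counting each shared vertex once the boundary has gcd(10,8) + gcd(5,2) + gcd(5,10) = 2+1+5 = 8.
Scaling by 2 multiplies the area by 2² = 4 (so the new area is 120) and multiplies the boundary lattice-point count by 2, giving 16.
By Pick's theorem, the interior count of the dilated polygon is 120 − 16/2 + 1 = 113.

113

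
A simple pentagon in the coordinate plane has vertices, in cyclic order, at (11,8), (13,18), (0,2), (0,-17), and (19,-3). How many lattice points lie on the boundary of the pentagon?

24

The number of boundary lattice points is Σ gcd(|Δx|,|Δy|) = gcd(2,10) + gcd(13,16) + gcd(0,19) + gcd(19,14) + gcd(8,11) = 2+1+19+1+1 = 24.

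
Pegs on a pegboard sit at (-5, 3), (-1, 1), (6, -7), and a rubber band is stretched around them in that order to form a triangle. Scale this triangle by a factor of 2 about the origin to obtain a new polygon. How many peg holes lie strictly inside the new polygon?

Using the shoelace formula, 2A = |[(-5)·1 − (-1)·3] + [(-1)·(-7) − 6·1] + [6·3 − (-5)·(-7)]| = 18, so the area is 9.
Along each edge there are gcd(|Δx|,|Δy|)+1 lattice points, so counting each shared vertex once the boundary has gcd(4,2) + gcd(7,8) + gcd(11,10) = 2+1+1 = 4.
Scaling by 2 multiplies the area by 2² = 4 (so the new area is 36) and multiplies the boundary lattice-point count by 2, giving 8.
By Pick's theorem, the interior count of the dilated polygon is 36 − 8/2 + 1 = 33.

33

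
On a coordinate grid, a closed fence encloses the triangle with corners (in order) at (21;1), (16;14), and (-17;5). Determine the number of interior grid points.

Using the shoelace formula, 2A = |[21·14 − 16·1] + [16·5 − (-17)·14] + [(-17)·1 − 21·5]| = 474, so the area is 237.
The number of boundary lattice points is Σ gcd(|Δx|,|Δy|) = gcd(5,13) + gcd(33,9) + gcd(38,4) = 1+3+2 = 6.
By Pick's theorem A = I + B/2 − 1, so I = 237 − 6/2 + 1 = 235.

235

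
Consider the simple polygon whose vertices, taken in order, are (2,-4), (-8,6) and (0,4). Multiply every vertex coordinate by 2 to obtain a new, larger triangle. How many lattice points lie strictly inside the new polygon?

The shoelace formula gives twice the area as |(2·6 − (-8)·(-4)) + ((-8)·4 − 0·6) + (0·(-4) − 2·4)| = 60, so the area is 30.
Along each edge there are gcd(|Δx|,|Δy|)+1 lattice points, so counting each shared vertex once the boundary has gcd(10,10) + gcd(8,2) + gcd(2,8) = 10+2+2 = 14.
Scaling by 2 multiplies the area by 2² = 4 (so the new area is 120) and multiplies the boundary lattice-point count by 2, giving 28.
By Pick's theorem, the interior count of the dilated polygon is 120 − 28/2 + 1 = 107.

107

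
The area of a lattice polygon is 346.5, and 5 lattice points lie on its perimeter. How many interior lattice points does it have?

Pick's theorem A = I + B/2 − 1 rearranges to I = A − B/2 + 1 = 346.5 − 5/2 + 1 = 345.

345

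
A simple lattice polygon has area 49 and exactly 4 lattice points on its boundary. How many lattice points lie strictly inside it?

48

From Pick's theorem, I = A − B/2 + 1 = 49 − 4/2 + 1 = 48.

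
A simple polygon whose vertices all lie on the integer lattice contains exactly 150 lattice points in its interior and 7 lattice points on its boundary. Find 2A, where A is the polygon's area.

305

By Pick's theorem, A = I + B/2 − 1 = 150 + 7/2 − 1 = 305/2.
Hence 2A = 305.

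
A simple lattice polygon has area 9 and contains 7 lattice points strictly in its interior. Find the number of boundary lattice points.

Pick's theorem gives A = I + B/2 − 1, so B = 2(A − I + 1) = 2(9 − 7 + 1) = 6.

6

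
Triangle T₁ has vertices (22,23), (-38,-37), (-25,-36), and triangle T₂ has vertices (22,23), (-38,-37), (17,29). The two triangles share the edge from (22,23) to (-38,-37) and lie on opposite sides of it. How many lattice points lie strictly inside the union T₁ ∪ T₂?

684

The union is the simple quadrilateral with vertices (22,23), (-25,-36), (-38,-37), (17,29) in order.
The shoelace formula gives twice the area as |[22·(-36) − (-25)·23] + [(-25)·(-37) − (-38)·(-36)] + [(-38)·29 − 17·(-37)] + [17·23 − 22·29]| = 1380, so the area is 690.
Along each edge there are gcd(|Δx|,|Δy|)+1 lattice points, so counting each shared vertex once the boundary has gcd(47,59) + gcd(13,1) + gcd(55,66) + gcd(5,6) = 1+1+11+1 = 14.
By Pick's theorem I = A − B/2 + 1 = 690 − 14/2 + 1 = 684.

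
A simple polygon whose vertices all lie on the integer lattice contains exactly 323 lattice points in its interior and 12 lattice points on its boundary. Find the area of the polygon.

Pick's theorem states A = I + B/2 − 1, so A = 323 + 12/2 − 1 = 328.

328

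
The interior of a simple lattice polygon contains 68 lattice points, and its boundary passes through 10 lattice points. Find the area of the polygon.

By Pick's theorem, A = I + B/2 − 1 = 68 + 10/2 − 1 = 72.

72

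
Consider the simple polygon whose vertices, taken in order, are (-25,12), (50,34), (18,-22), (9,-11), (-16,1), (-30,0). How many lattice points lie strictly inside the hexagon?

The shoelace formula gives twice the area as |[(-25)·34 − 50·12] + [50·(-22) − 18·34] + [18·(-11) − 9·(-22)] + [9·1 − (-16)·(-11)] + [(-16)·0 − (-30)·1] + [(-30)·12 − (-25)·0]| = 3659, so the area is 3659/2.
Along each edge there are gcd(|Δx|,|Δy|)+1 lattice points, so counting each shared vertex once the boundary has gcd(75,22) + gcd(32,56) + gcd(9,11) + gcd(25,12) + gcd(14,1) + gcd(5,12) = 1+8+1+1+1+1 = 13.
By Pick's theorem A = I + B/2 − 1, so I = 3659/2 − 13/2 + 1 = 1824.

1824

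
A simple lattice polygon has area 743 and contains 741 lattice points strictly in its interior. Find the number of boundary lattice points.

6

Pick's theorem gives A = I + B/2 − 1, so B = 2(A − I + 1) = 2(743 − 741 + 1) = 6.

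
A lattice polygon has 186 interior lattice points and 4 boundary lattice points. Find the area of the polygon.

187

By Pick's theorem, A = I + B/2 − 1 = 186 + 4/2 − 1 = 187.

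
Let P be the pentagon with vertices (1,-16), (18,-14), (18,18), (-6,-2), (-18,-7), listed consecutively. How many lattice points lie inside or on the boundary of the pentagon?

Using the shoelace formula, 2A = |[1·(-14) − 18·(-16)] + [18·18 − 18·(-14)] + [18·(-2) − (-6)·18] + [(-6)·(-7) − (-18)·(-2)] + [(-18)·(-16) − 1·(-7)]| = 1223, so the area is 611.5.
Summing gcd(|Δx|,|Δy|) over the edges gives the boundary count: gcd(17,2) + gcd(0,32) + gcd(24,20) + gcd(12,5) + gcd(19,9) = 1+32+4+1+1 = 39.
Pick's theorem gives I = A − B/2 + 1 = 611.5 − 39/2 + 1 = 593, so the closed region contains I + B = 593 + 39 = 632 lattice points.

632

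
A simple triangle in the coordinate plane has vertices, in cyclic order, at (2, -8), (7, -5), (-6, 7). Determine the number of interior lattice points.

49

Using the shoelace formula, 2A = |(2·(-5) − 7·(-8)) + (7·7 − (-6)·(-5)) + ((-6)·(-8) − 2·7)| = 99, so the area is 49.5.
Along each edge there are gcd(|Δx|,|Δy|)+1 lattice points, so counting each shared vertex once the boundary has gcd(5,3) + gcd(13,12) + gcd(8,15) = 1+1+1 = 3.
Pick's theorem gives I = A − B/2 + 1 = 49.5 − 3/2 + 1 = 49.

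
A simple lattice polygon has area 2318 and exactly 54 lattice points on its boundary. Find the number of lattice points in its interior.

From Pick's theorem, I = A − B/2 + 1 = 2318 − 54/2 + 1 = 2292.

2292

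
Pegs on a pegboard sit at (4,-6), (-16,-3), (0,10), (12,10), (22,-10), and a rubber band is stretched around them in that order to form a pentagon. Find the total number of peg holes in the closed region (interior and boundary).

The shoelace formula gives twice the area as |(4·(-3) − (-16)·(-6)) + ((-16)·10 − 0·(-3)) + (0·10 − 12·10) + (12·(-10) − 22·10) + (22·(-6) − 4·(-10))| = 820, so the area is 410.
The number of boundary lattice points is Σ gcd(|Δx|,|Δy|) = gcd(20,3) + gcd(16,13) + gcd(12,0) + gcd(10,20) + gcd(18,4) = 1+1+12+10+2 = 26.
Pick's theorem gives I = A − B/2 + 1 = 410 − 26/2 + 1 = 398, so the closed region contains I + B = 398 + 26 = 424 lattice points.

424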